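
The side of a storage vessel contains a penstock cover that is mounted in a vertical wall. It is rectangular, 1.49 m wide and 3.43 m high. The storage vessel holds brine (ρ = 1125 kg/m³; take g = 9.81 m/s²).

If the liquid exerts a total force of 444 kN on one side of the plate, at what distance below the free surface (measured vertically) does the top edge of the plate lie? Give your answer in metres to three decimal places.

γ = ρg = 1125 × 9.81 / 1000 = 11.03625 kN/m³.
A = 1.49 × 3.43 = 5.1107 m².
From F = γ·h_c·A, the centroid depth is h_c = 444/(11.03625 × 5.1107) = 7.87193 m.
The centroid lies 3.43/2 = 1.715 m below the top edge, so the top edge sits at h_top = 7.87193 − 1.715 = 6.15693 m below the surface.

d_top ≈ 6.157 m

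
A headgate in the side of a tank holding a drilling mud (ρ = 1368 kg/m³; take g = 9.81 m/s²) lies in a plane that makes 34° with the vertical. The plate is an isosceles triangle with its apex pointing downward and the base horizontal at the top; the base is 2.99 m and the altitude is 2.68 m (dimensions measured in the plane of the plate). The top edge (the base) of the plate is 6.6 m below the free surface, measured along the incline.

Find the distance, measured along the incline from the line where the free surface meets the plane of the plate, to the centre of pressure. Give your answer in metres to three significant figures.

γ = ρg = 1368 × 9.81 / 1000 = 13.42008 kN/m³.
The plate makes 34° with the vertical, i.e. θ = 90° − 34° = 56° to the horizontal. Measuring y along the incline from the free-surface line, vertical depth h = y·sinθ with sinθ = 0.829038.
With the apex down, the centroid sits h/3 = 2.68/3 = 0.893333 m below the base (the top edge), so y_c = 6.6 + 0.893333 = 7.49333 m and h_c = 7.49333 × 0.829038 = 6.21226 m.
A = ½ × 2.99 × 2.68 = 4.0066 m².
Resultant F = γ·h_c·A = 13.42008 × 6.21226 × 4.0066 = 334.026 kN.
I_c = b·h³/36 = 2.99 × 2.68³/36 = 1.59872 m⁴.
Centre of pressure: y_p = y_c + I_c/(y_c·A) = 7.49333 + 1.59872/(7.49333 × 4.0066) = 7.49333 + 0.0532502 = 7.54658 m along the plane.

y_p = 7.55 m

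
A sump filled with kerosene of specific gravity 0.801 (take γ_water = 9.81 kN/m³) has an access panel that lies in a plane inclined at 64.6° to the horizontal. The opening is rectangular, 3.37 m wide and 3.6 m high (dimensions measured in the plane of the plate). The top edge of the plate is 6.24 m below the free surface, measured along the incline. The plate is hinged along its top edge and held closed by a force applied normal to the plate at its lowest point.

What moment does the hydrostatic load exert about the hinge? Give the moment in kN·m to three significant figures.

M ≈ 1340 kN·m

γ = 0.801 × 9.81 = 7.85781 kN/m³.
Let θ = 64.6° be the plate's angle to the horizontal; measure y along the incline from where the plane meets the free surface. Vertical depth h = y·sinθ with sinθ = 0.903335.
The centroid lies 3.6/2 = 1.8 m below the top edge, so y_c = 6.24 + 1.8 = 8.04 m and h_c = 8.04 × 0.903335 = 7.26281 m.
A = 3.37 × 3.6 = 12.132 m².
Resultant F = γ·h_c·A = 7.85781 × 7.26281 × 12.132 = 692.371 kN.
I_c = b·h³/12 = 3.37 × 3.6³/12 = 13.1026 m⁴.
Centre of pressure: y_p = y_c + I_c/(y_c·A) = 8.04 + 13.1026/(8.04 × 12.132) = 8.04 + 0.134329 = 8.17433 m along the plane.
The resultant acts 1.8 + 0.134329 = 1.93433 m (along the plate) below the hinge at the top edge, so the moment about the hinge is M = F × 1.93433 = 692.371 × 1.93433 = 1339.27 kN·m.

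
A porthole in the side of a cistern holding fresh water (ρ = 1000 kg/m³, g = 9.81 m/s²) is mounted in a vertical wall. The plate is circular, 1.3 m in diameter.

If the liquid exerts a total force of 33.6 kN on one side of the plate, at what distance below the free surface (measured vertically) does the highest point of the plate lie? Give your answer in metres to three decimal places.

d_top ≈ 1.930 m

γ = ρg = 1000 × 9.81 = 9810 N/m³ = 9.81 kN/m³.
A = π(0.65)² = 1.32732 m².
From F = γ·h_c·A, the centroid depth is h_c = 33.6/(9.81 × 1.32732) = 2.58045 m.
The centroid is at the centre, 0.65 m below the top of the plate, so the highest point sits at h_top = 2.58045 − 0.65 = 1.93045 m below the surface.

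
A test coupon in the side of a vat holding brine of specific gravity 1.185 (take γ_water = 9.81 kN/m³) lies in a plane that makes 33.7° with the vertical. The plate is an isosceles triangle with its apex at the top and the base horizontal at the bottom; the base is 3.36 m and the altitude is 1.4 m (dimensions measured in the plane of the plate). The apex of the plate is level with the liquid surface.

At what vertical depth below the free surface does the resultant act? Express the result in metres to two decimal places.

h_p = 0.87 m

γ = 1.185 × 9.81 = 11.62485 kN/m³.
The plate makes 33.7° with the vertical, i.e. θ = 90° − 33.7° = 56.3° to the horizontal. Measuring y along the incline from the free-surface line, vertical depth h = y·sinθ with sinθ = 0.831954.
With the apex up, the centroid sits 2h/3 = 2 × 1.4/3 = 0.933333 m below the apex, so y_c = 0.933333 m and h_c = 0.933333 × 0.831954 = 0.77649 m.
A = ½ × 3.36 × 1.4 = 2.352 m².
Resultant F = γ·h_c·A = 11.62485 × 0.77649 × 2.352 = 21.2305 kN.
I_c = b·h³/36 = 3.36 × 1.4³/36 = 0.256107 m⁴.
Centre of pressure: y_p = y_c + I_c/(y_c·A) = 0.933333 + 0.256107/(0.933333 × 2.352) = 0.933333 + 0.116667 = 1.05 m along the plane.
Vertically, h_p = y_p·sinθ = 1.05 × 0.831954 = 0.873552 m.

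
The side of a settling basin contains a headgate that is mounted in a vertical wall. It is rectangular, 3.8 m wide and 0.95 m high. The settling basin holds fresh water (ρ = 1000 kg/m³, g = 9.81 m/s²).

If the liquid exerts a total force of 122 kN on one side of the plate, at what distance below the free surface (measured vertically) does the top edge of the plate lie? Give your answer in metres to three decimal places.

γ = ρg = 1000 × 9.81 = 9810 N/m³ = 9.81 kN/m³.
A = 3.8 × 0.95 = 3.61 m².
From F = γ·h_c·A, the centroid depth is h_c = 122/(9.81 × 3.61) = 3.44496 m.
The centroid lies 0.95/2 = 0.475 m below the top edge, so the top edge sits at h_top = 3.44496 − 0.475 = 2.96996 m below the surface.

d_top ≈ 2.970 m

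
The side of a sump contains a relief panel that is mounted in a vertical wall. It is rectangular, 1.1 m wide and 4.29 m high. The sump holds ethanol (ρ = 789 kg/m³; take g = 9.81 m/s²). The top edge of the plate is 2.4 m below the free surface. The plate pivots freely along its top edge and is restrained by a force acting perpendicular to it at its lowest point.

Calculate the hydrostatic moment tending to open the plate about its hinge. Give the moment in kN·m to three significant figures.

γ = ρg = 789 × 9.81 / 1000 = 7.74009 kN/m³.
The centroid lies 4.29/2 = 2.145 m below the top edge, so the centroid depth is h_c = 2.4 + 2.145 = 4.545 m.
A = 1.1 × 4.29 = 4.719 m².
Resultant F = γ·h_c·A = 7.74009 × 4.545 × 4.719 = 166.008 kN.
I_c = b·h³/12 = 1.1 × 4.29³/12 = 7.23741 m⁴.
Centre of pressure: y_p = y_c + I_c/(y_c·A) = 4.545 + 7.23741/(4.545 × 4.719) = 4.545 + 0.337442 = 4.88244 m along the plane.
The resultant acts 2.145 + 0.337442 = 2.48244 m (along the plate) below the hinge at the top edge, so the moment about the hinge is M = F × 2.48244 = 166.008 × 2.48244 = 412.105 kN·m.

M ≈ 412 kN·m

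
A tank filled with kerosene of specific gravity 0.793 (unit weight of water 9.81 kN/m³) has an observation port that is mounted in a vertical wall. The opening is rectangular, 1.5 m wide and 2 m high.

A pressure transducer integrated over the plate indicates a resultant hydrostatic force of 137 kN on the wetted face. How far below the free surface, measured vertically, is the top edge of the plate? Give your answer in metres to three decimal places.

d_top ≈ 4.870 m

γ = 0.793 × 9.81 = 7.77933 kN/m³.
A = 1.5 × 2 = 3 m².
From F = γ·h_c·A, the centroid depth is h_c = 137/(7.77933 × 3) = 5.87026 m.
The centroid lies 2/2 = 1 m below the top edge, so the top edge sits at h_top = 5.87026 − 1 = 4.87026 m below the surface.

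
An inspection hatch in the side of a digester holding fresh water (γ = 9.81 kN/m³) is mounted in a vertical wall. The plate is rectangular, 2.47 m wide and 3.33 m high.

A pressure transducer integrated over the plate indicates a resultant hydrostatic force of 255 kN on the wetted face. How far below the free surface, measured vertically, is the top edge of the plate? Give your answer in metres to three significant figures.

d_top ≈ 1.50 m

γ = 9.81 kN/m³.
A = 2.47 × 3.33 = 8.2251 m².
From F = γ·h_c·A, the centroid depth is h_c = 255/(9.81 × 8.2251) = 3.16031 m.
The centroid lies 3.33/2 = 1.665 m below the top edge, so the top edge sits at h_top = 3.16031 − 1.665 = 1.49531 m below the surface.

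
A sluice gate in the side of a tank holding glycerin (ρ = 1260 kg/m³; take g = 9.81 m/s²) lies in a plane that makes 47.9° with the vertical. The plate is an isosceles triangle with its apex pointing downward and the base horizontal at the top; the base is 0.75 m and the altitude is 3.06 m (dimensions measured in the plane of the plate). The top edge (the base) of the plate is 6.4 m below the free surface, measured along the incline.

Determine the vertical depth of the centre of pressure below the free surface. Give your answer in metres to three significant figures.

γ = ρg = 1260 × 9.81 / 1000 = 12.3606 kN/m³.
The plate makes 47.9° with the vertical, i.e. θ = 90° − 47.9° = 42.1° to the horizontal. Measuring y along the incline from the free-surface line, vertical depth h = y·sinθ with sinθ = 0.670427.
With the apex down, the centroid sits h/3 = 3.06/3 = 1.02 m below the base (the top edge), so y_c = 6.4 + 1.02 = 7.42 m and h_c = 7.42 × 0.670427 = 4.97457 m.
A = ½ × 0.75 × 3.06 = 1.1475 m².
Resultant F = γ·h_c·A = 12.3606 × 4.97457 × 1.1475 = 70.5582 kN.
I_c = b·h³/36 = 0.75 × 3.06³/36 = 0.59693 m⁴.
Centre of pressure: y_p = y_c + I_c/(y_c·A) = 7.42 + 0.59693/(7.42 × 1.1475) = 7.42 + 0.0701079 = 7.49011 m along the plane.
Vertically, h_p = y_p·sinθ = 7.49011 × 0.670427 = 5.02157 m.

h_p = 5.02 m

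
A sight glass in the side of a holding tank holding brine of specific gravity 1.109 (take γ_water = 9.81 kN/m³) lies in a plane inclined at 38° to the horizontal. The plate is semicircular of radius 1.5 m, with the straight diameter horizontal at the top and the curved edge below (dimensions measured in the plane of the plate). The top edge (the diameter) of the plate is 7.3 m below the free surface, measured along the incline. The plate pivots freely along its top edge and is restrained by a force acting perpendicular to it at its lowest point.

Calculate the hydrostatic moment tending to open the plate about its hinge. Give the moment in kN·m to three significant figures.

M ≈ 123 kN·m

γ = 1.109 × 9.81 = 10.87929 kN/m³.
Let θ = 38° be the plate's angle to the horizontal; measure y along the incline from where the plane meets the free surface. Vertical depth h = y·sinθ with sinθ = 0.615661.
The centroid of a semicircle lies 4r/(3π) = 0.63662 m from the diameter, here below the top edge, so y_c = 7.3 + 0.63662 = 7.93662 m and h_c = 7.93662 × 0.615661 = 4.88627 m.
A = πr²/2 = π × 1.5²/2 = 3.53429 m².
Resultant F = γ·h_c·A = 10.87929 × 4.88627 × 3.53429 = 187.88 kN.
I_c = (π/8 − 8/(9π))·r⁴ = 0.109757 × 1.5⁴ = 0.555645 m⁴.
Centre of pressure: y_p = y_c + I_c/(y_c·A) = 7.93662 + 0.555645/(7.93662 × 3.53429) = 7.93662 + 0.0198089 = 7.95643 m along the plane.
The resultant acts 0.63662 + 0.0198089 = 0.656429 m (along the plate) below the hinge at the top edge, so the moment about the hinge is M = F × 0.656429 = 187.88 × 0.656429 = 123.33 kN·m.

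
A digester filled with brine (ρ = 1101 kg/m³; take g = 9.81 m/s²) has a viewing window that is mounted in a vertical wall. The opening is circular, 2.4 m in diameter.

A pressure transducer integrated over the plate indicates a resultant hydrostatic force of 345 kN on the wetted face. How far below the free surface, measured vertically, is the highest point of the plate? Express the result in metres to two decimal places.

γ = ρg = 1101 × 9.81 / 1000 = 10.80081 kN/m³.
A = π(1.2)² = 4.52389 m².
From F = γ·h_c·A, the centroid depth is h_c = 345/(10.80081 × 4.52389) = 7.06075 m.
The centroid is at the centre, 1.2 m below the top of the plate, so the highest point sits at h_top = 7.06075 − 1.2 = 5.86075 m below the surface.

d_top ≈ 5.86 m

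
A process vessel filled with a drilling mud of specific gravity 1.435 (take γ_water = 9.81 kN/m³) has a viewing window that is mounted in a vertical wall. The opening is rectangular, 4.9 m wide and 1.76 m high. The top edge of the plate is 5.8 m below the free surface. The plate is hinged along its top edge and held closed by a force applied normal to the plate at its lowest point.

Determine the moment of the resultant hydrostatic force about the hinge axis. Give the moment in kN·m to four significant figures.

γ = 1.435 × 9.81 = 14.07735 kN/m³.
The centroid lies 1.76/2 = 0.88 m below the top edge, so the centroid depth is h_c = 5.8 + 0.88 = 6.68 m.
A = 4.9 × 1.76 = 8.624 m².
Resultant F = γ·h_c·A = 14.07735 × 6.68 × 8.624 = 810.972 kN.
I_c = b·h³/12 = 4.9 × 1.76³/12 = 2.22614 m⁴.
Centre of pressure: y_p = y_c + I_c/(y_c·A) = 6.68 + 2.22614/(6.68 × 8.624) = 6.68 + 0.0386427 = 6.71864 m along the plane.
The resultant acts 0.88 + 0.0386427 = 0.918643 m (along the plate) below the hinge at the top edge, so the moment about the hinge is M = F × 0.918643 = 810.972 × 0.918643 = 744.994 kN·m.

M ≈ 745.0 kN·m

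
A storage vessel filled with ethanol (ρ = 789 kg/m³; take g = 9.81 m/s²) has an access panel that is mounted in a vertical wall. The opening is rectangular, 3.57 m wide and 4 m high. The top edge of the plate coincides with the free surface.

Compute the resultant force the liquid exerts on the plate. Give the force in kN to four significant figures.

F ≈ 221.1 kN

γ = ρg = 789 × 9.81 / 1000 = 7.74009 kN/m³.
The centroid lies 4/2 = 2 m below the top edge, so the centroid depth is h_c = 2 m.
A = 3.57 × 4 = 14.28 m².
Resultant F = γ·h_c·A = 7.74009 × 2 × 14.28 = 221.057 kN.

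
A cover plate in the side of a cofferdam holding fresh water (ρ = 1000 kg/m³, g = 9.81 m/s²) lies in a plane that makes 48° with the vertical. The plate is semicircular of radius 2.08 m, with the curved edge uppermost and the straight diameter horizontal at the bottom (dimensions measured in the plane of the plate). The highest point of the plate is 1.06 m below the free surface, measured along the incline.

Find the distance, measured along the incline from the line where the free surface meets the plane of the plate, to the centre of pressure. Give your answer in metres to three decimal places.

y_p = 2.391 m

γ = ρg = 1000 × 9.81 = 9810 N/m³ = 9.81 kN/m³.
The plate makes 48° with the vertical, i.e. θ = 90° − 48° = 42° to the horizontal. Measuring y along the incline from the free-surface line, vertical depth h = y·sinθ with sinθ = 0.669131.
The centroid lies 4r/(3π) = 0.882779 m above the diameter, so r − 4r/(3π) = 2.08 − 0.882779 = 1.19722 m below the topmost point, so y_c = 1.06 + 1.19722 = 2.25722 m and h_c = 2.25722 × 0.669131 = 1.51038 m.
A = πr²/2 = π × 2.08²/2 = 6.79589 m².
Resultant F = γ·h_c·A = 9.81 × 1.51038 × 6.79589 = 100.694 kN.
I_c = (π/8 − 8/(9π))·r⁴ = 0.109757 × 2.08⁴ = 2.0544 m⁴.
Centre of pressure: y_p = y_c + I_c/(y_c·A) = 2.25722 + 2.0544/(2.25722 × 6.79589) = 2.25722 + 0.133926 = 2.39115 m along the plane.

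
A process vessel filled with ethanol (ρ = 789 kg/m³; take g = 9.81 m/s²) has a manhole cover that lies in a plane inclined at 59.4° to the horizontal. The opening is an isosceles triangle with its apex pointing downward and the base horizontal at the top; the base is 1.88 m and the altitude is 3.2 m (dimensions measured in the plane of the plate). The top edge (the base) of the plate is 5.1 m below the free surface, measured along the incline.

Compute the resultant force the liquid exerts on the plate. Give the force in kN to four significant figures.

γ = ρg = 789 × 9.81 / 1000 = 7.74009 kN/m³.
Let θ = 59.4° be the plate's angle to the horizontal; measure y along the incline from where the plane meets the free surface. Vertical depth h = y·sinθ with sinθ = 0.860742.
With the apex down, the centroid sits h/3 = 3.2/3 = 1.06667 m below the base (the top edge), so y_c = 5.1 + 1.06667 = 6.16667 m and h_c = 6.16667 × 0.860742 = 5.30791 m.
A = ½ × 1.88 × 3.2 = 3.008 m².
Resultant F = γ·h_c·A = 7.74009 × 5.30791 × 3.008 = 123.58 kN.

F ≈ 123.6 kN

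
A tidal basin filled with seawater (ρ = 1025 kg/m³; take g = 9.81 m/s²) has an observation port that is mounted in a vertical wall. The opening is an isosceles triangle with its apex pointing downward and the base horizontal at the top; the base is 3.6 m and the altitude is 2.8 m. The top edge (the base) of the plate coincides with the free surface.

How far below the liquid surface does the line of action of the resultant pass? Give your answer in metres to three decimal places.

h_p = 1.400 m

γ = ρg = 1025 × 9.81 / 1000 = 10.05525 kN/m³.
With the apex down, the centroid sits h/3 = 2.8/3 = 0.933333 m below the base (the top edge), so the centroid depth is h_c = 0.933333 m.
A = ½ × 3.6 × 2.8 = 5.04 m².
Resultant F = γ·h_c·A = 10.05525 × 0.933333 × 5.04 = 47.2999 kN.
I_c = b·h³/36 = 3.6 × 2.8³/36 = 2.1952 m⁴.
Centre of pressure: y_p = y_c + I_c/(y_c·A) = 0.933333 + 2.1952/(0.933333 × 5.04) = 0.933333 + 0.466667 = 1.4 m along the plane.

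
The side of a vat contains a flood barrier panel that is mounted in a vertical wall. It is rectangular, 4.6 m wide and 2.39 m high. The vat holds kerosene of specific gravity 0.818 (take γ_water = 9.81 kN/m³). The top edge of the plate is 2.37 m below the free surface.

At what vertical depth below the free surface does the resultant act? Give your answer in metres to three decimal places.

γ = 0.818 × 9.81 = 8.02458 kN/m³.
The centroid lies 2.39/2 = 1.195 m below the top edge, so the centroid depth is h_c = 2.37 + 1.195 = 3.565 m.
A = 4.6 × 2.39 = 10.994 m².
Resultant F = γ·h_c·A = 8.02458 × 3.565 × 10.994 = 314.512 kN.
I_c = b·h³/12 = 4.6 × 2.39³/12 = 5.23324 m⁴.
Centre of pressure: y_p = y_c + I_c/(y_c·A) = 3.565 + 5.23324/(3.565 × 10.994) = 3.565 + 0.133523 = 3.69852 m along the plane.

h_p = 3.699 m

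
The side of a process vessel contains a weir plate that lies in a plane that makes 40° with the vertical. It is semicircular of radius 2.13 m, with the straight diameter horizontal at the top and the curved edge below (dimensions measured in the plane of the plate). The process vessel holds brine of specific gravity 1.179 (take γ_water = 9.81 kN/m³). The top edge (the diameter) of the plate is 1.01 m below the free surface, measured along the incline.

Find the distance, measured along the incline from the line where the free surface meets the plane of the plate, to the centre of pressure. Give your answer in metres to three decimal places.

y_p = 2.080 m

γ = 1.179 × 9.81 = 11.56599 kN/m³.
The plate makes 40° with the vertical, i.e. θ = 90° − 40° = 50° to the horizontal. Measuring y along the incline from the free-surface line, vertical depth h = y·sinθ with sinθ = 0.766044.
The centroid of a semicircle lies 4r/(3π) = 0.904 m from the diameter, here below the top edge, so y_c = 1.01 + 0.904 = 1.914 m and h_c = 1.914 × 0.766044 = 1.46621 m.
A = πr²/2 = π × 2.13²/2 = 7.12655 m².
Resultant F = γ·h_c·A = 11.56599 × 1.46621 × 7.12655 = 120.853 kN.
I_c = (π/8 − 8/(9π))·r⁴ = 0.109757 × 2.13⁴ = 2.25918 m⁴.
Centre of pressure: y_p = y_c + I_c/(y_c·A) = 1.914 + 2.25918/(1.914 × 7.12655) = 1.914 + 0.165626 = 2.07963 m along the plane.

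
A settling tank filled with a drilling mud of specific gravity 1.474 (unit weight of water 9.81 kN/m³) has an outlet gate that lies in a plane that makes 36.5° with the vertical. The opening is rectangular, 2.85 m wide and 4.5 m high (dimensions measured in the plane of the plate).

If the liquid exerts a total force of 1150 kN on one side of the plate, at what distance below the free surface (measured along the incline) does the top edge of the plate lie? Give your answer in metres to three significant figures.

y_top ≈ 5.46 m

γ = 1.474 × 9.81 = 14.45994 kN/m³.
A = 2.85 × 4.5 = 12.825 m².
From F = γ·h_c·A, the centroid depth is h_c = 1150/(14.45994 × 12.825) = 6.20117 m.
The plate makes 36.5° with the vertical, i.e. θ = 90° − 36.5° = 53.5° to the horizontal. Measuring y along the incline from the free-surface line, vertical depth h = y·sinθ with sinθ = 0.803857.
Along the incline, y_c = h_c/sinθ = 6.20117/0.803857 = 7.71427 m.
The centroid lies 4.5/2 = 2.25 m below the top edge, so the top edge sits at y_top = 7.71427 − 2.25 = 5.46427 m along the incline.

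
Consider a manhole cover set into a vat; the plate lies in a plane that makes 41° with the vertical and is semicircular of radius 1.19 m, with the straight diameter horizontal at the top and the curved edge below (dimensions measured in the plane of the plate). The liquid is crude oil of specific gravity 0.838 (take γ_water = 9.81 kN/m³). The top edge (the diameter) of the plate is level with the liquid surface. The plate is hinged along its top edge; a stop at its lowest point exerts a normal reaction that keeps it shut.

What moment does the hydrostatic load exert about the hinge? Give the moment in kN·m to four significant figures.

γ = 0.838 × 9.81 = 8.22078 kN/m³.
The plate makes 41° with the vertical, i.e. θ = 90° − 41° = 49° to the horizontal. Measuring y along the incline from the free-surface line, vertical depth h = y·sinθ with sinθ = 0.754710.
The centroid of a semicircle lies 4r/(3π) = 0.505052 m from the diameter, here below the top edge, so y_c = 0.505052 m and h_c = 0.505052 × 0.754710 = 0.381168 m.
A = πr²/2 = π × 1.19²/2 = 2.2244 m².
Resultant F = γ·h_c·A = 8.22078 × 0.381168 × 2.2244 = 6.97015 kN.
I_c = (π/8 − 8/(9π))·r⁴ = 0.109757 × 1.19⁴ = 0.2201 m⁴.
Centre of pressure: y_p = y_c + I_c/(y_c·A) = 0.505052 + 0.2201/(0.505052 × 2.2244) = 0.505052 + 0.195917 = 0.700969 m along the plane.
The resultant acts 0.505052 + 0.195917 = 0.700969 m (along the plate) below the hinge at the top edge, so the moment about the hinge is M = F × 0.700969 = 6.97015 × 0.700969 = 4.88586 kN·m.

M ≈ 4.886 kN·m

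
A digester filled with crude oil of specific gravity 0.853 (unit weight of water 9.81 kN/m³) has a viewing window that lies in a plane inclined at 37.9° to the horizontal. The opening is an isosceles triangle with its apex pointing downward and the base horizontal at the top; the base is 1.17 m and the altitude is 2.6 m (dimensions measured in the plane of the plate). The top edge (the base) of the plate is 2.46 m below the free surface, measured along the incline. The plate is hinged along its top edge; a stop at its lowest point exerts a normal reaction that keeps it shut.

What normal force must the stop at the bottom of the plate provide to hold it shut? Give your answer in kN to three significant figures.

P ≈ 9.80 kN

γ = 0.853 × 9.81 = 8.36793 kN/m³.
Let θ = 37.9° be the plate's angle to the horizontal; measure y along the incline from where the plane meets the free surface. Vertical depth h = y·sinθ with sinθ = 0.614285.
With the apex down, the centroid sits h/3 = 2.6/3 = 0.866667 m below the base (the top edge), so y_c = 2.46 + 0.866667 = 3.32667 m and h_c = 3.32667 × 0.614285 = 2.04352 m.
A = ½ × 1.17 × 2.6 = 1.521 m².
Resultant F = γ·h_c·A = 8.36793 × 2.04352 × 1.521 = 26.0091 kN.
I_c = b·h³/36 = 1.17 × 2.6³/36 = 0.57122 m⁴.
Centre of pressure: y_p = y_c + I_c/(y_c·A) = 3.32667 + 0.57122/(3.32667 × 1.521) = 3.32667 + 0.112892 = 3.43956 m along the plane.
The resultant acts 0.866667 + 0.112892 = 0.979559 m (along the plate) below the hinge at the top edge, so the moment about the hinge is M = F × 0.979559 = 26.0091 × 0.979559 = 25.4774 kN·m.
A normal force at the bottom, 2.6 m from the hinge, must supply this moment: P = 25.4774/2.6 = 9.799 kN.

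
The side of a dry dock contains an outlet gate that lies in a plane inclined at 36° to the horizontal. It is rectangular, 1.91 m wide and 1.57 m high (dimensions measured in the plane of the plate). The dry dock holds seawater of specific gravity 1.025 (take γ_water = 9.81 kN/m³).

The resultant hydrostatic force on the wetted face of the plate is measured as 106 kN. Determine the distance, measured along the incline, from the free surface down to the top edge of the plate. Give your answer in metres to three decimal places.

γ = 1.025 × 9.81 = 10.05525 kN/m³.
A = 1.91 × 1.57 = 2.9987 m².
From F = γ·h_c·A, the centroid depth is h_c = 106/(10.05525 × 2.9987) = 3.51544 m.
Let θ = 36° be the plate's angle to the horizontal; measure y along the incline from where the plane meets the free surface. Vertical depth h = y·sinθ with sinθ = 0.587785.
Along the incline, y_c = h_c/sinθ = 3.51544/0.587785 = 5.98083 m.
The centroid lies 1.57/2 = 0.785 m below the top edge, so the top edge sits at y_top = 5.98083 − 0.785 = 5.19583 m along the incline.

y_top ≈ 5.196 m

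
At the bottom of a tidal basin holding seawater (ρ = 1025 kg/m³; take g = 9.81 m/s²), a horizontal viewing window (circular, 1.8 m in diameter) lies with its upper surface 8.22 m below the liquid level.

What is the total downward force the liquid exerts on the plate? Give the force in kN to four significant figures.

F ≈ 210.3 kN

γ = ρg = 1025 × 9.81 / 1000 = 10.05525 kN/m³.
The plate is horizontal, so pressure is uniform at p = γ·h = 10.05525 × 8.22 = 82.6542 kN/m².
A = π(0.9)² = 2.54469 m².
F = p·A = 82.6542 × 2.54469 = 210.329 kN.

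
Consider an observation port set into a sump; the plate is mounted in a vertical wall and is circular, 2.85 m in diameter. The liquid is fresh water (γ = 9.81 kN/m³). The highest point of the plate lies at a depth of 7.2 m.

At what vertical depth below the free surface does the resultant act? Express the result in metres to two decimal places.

h_p = 8.68 m

γ = 9.81 kN/m³.
The centroid is at the centre, 1.425 m below the top of the plate, so the centroid depth is h_c = 7.2 + 1.425 = 8.625 m.
A = π(1.425)² = 6.3794 m².
Resultant F = γ·h_c·A = 9.81 × 8.625 × 6.3794 = 539.769 kN.
I_c = πr⁴/4 = π × 1.425⁴/4 = 3.23854 m⁴.
Centre of pressure: y_p = y_c + I_c/(y_c·A) = 8.625 + 3.23854/(8.625 × 6.3794) = 8.625 + 0.0588587 = 8.68386 m along the plane.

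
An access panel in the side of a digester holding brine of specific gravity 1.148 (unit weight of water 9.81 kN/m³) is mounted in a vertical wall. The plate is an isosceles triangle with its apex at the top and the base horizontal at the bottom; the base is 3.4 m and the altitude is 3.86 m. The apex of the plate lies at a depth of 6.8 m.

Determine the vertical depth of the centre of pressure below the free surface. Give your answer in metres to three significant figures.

h_p = 9.46 m

γ = 1.148 × 9.81 = 11.26188 kN/m³.
With the apex up, the centroid sits 2h/3 = 2 × 3.86/3 = 2.57333 m below the apex, so the centroid depth is h_c = 6.8 + 2.57333 = 9.37333 m.
A = ½ × 3.4 × 3.86 = 6.562 m².
Resultant F = γ·h_c·A = 11.26188 × 9.37333 × 6.562 = 692.693 kN.
I_c = b·h³/36 = 3.4 × 3.86³/36 = 5.43173 m⁴.
Centre of pressure: y_p = y_c + I_c/(y_c·A) = 9.37333 + 5.43173/(9.37333 × 6.562) = 9.37333 + 0.0883096 = 9.46164 m along the plane.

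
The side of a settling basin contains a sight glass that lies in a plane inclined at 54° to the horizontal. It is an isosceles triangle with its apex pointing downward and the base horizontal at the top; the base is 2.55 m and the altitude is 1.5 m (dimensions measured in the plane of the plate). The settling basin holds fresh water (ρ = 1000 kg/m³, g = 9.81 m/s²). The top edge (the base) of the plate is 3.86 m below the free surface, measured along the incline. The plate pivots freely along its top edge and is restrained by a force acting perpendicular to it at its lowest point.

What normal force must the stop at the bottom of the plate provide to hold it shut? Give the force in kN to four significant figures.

P ≈ 23.32 kN

γ = ρg = 1000 × 9.81 = 9810 N/m³ = 9.81 kN/m³.
Let θ = 54° be the plate's angle to the horizontal; measure y along the incline from where the plane meets the free surface. Vertical depth h = y·sinθ with sinθ = 0.809017.
With the apex down, the centroid sits h/3 = 1.5/3 = 0.5 m below the base (the top edge), so y_c = 3.86 + 0.5 = 4.36 m and h_c = 4.36 × 0.809017 = 3.52731 m.
A = ½ × 2.55 × 1.5 = 1.9125 m².
Resultant F = γ·h_c·A = 9.81 × 3.52731 × 1.9125 = 66.1781 kN.
I_c = b·h³/36 = 2.55 × 1.5³/36 = 0.239062 m⁴.
Centre of pressure: y_p = y_c + I_c/(y_c·A) = 4.36 + 0.239062/(4.36 × 1.9125) = 4.36 + 0.0286697 = 4.38867 m along the plane.
The resultant acts 0.5 + 0.0286697 = 0.52867 m (along the plate) below the hinge at the top edge, so the moment about the hinge is M = F × 0.52867 = 66.1781 × 0.52867 = 34.9864 kN·m.
A normal force at the bottom, 1.5 m from the hinge, must supply this moment: P = 34.9864/1.5 = 23.3243 kN.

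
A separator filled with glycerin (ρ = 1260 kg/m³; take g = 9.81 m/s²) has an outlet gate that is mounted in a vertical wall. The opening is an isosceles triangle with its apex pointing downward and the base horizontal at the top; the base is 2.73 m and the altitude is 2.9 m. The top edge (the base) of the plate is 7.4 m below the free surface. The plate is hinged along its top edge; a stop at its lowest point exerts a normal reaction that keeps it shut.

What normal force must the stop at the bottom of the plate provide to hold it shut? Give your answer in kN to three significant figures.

P ≈ 144 kN

γ = ρg = 1260 × 9.81 / 1000 = 12.3606 kN/m³.
With the apex down, the centroid sits h/3 = 2.9/3 = 0.966667 m below the base (the top edge), so the centroid depth is h_c = 7.4 + 0.966667 = 8.36667 m.
A = ½ × 2.73 × 2.9 = 3.9585 m².
Resultant F = γ·h_c·A = 12.3606 × 8.36667 × 3.9585 = 409.376 kN.
I_c = b·h³/36 = 2.73 × 2.9³/36 = 1.8495 m⁴.
Centre of pressure: y_p = y_c + I_c/(y_c·A) = 8.36667 + 1.8495/(8.36667 × 3.9585) = 8.36667 + 0.0558433 = 8.42251 m along the plane.
The resultant acts 0.966667 + 0.0558433 = 1.02251 m (along the plate) below the hinge at the top edge, so the moment about the hinge is M = F × 1.02251 = 409.376 × 1.02251 = 418.591 kN·m.
A normal force at the bottom, 2.9 m from the hinge, must supply this moment: P = 418.591/2.9 = 144.342 kN.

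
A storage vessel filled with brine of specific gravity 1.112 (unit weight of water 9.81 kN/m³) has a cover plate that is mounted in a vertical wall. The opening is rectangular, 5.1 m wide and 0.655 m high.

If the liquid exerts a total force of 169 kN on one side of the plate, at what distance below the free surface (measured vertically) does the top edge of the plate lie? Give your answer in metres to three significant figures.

γ = 1.112 × 9.81 = 10.90872 kN/m³.
A = 5.1 × 0.655 = 3.3405 m².
From F = γ·h_c·A, the centroid depth is h_c = 169/(10.90872 × 3.3405) = 4.63769 m.
The centroid lies 0.655/2 = 0.3275 m below the top edge, so the top edge sits at h_top = 4.63769 − 0.3275 = 4.31019 m below the surface.

d_top ≈ 4.31 m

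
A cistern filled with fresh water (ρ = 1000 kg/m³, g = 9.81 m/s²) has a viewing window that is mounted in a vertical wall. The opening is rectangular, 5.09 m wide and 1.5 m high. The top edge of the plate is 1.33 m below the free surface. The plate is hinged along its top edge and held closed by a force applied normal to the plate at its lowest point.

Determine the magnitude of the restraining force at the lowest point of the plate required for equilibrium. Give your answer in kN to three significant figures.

P ≈ 87.3 kN

γ = ρg = 1000 × 9.81 = 9810 N/m³ = 9.81 kN/m³.
The centroid lies 1.5/2 = 0.75 m below the top edge, so the centroid depth is h_c = 1.33 + 0.75 = 2.08 m.
A = 5.09 × 1.5 = 7.635 m².
Resultant F = γ·h_c·A = 9.81 × 2.08 × 7.635 = 155.791 kN.
I_c = b·h³/12 = 5.09 × 1.5³/12 = 1.43156 m⁴.
Centre of pressure: y_p = y_c + I_c/(y_c·A) = 2.08 + 1.43156/(2.08 × 7.635) = 2.08 + 0.0901441 = 2.17014 m along the plane.
The resultant acts 0.75 + 0.0901441 = 0.840144 m (along the plate) below the hinge at the top edge, so the moment about the hinge is M = F × 0.840144 = 155.791 × 0.840144 = 130.887 kN·m.
A normal force at the bottom, 1.5 m from the hinge, must supply this moment: P = 130.887/1.5 = 87.258 kN.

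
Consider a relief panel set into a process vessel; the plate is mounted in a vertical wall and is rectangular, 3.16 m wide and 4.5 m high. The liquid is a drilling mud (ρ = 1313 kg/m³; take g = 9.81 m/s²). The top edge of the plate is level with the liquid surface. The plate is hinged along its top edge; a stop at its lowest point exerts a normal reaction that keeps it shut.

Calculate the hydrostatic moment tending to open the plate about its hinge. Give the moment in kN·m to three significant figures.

γ = ρg = 1313 × 9.81 / 1000 = 12.88053 kN/m³.
The centroid lies 4.5/2 = 2.25 m below the top edge, so the centroid depth is h_c = 2.25 m.
A = 3.16 × 4.5 = 14.22 m².
Resultant F = γ·h_c·A = 12.88053 × 2.25 × 14.22 = 412.113 kN.
I_c = b·h³/12 = 3.16 × 4.5³/12 = 23.9963 m⁴.
Centre of pressure: y_p = y_c + I_c/(y_c·A) = 2.25 + 23.9963/(2.25 × 14.22) = 2.25 + 0.750002 = 3 m along the plane.
The resultant acts 2.25 + 0.750002 = 3 m (along the plate) below the hinge at the top edge, so the moment about the hinge is M = F × 3 = 412.113 × 3 = 1236.34 kN·m.

M ≈ 1240 kN·m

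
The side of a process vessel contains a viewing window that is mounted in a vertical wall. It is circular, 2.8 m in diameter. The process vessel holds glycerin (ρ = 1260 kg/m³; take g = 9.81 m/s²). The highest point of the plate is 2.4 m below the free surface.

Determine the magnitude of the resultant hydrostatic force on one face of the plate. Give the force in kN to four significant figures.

F ≈ 289.2 kN

γ = ρg = 1260 × 9.81 / 1000 = 12.3606 kN/m³.
The centroid is at the centre, 1.4 m below the top of the plate, so the centroid depth is h_c = 2.4 + 1.4 = 3.8 m.
A = π(1.4)² = 6.15752 m².
Resultant F = γ·h_c·A = 12.3606 × 3.8 × 6.15752 = 289.22 kN.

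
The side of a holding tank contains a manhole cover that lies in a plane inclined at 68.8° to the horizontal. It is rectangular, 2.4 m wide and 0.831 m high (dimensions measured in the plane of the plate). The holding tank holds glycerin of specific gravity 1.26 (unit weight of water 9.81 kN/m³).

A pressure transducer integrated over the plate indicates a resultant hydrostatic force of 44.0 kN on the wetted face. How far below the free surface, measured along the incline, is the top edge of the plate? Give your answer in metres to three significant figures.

y_top ≈ 1.50 m

γ = 1.26 × 9.81 = 12.3606 kN/m³.
A = 2.4 × 0.831 = 1.9944 m².
From F = γ·h_c·A, the centroid depth is h_c = 44.0/(12.3606 × 1.9944) = 1.78485 m.
Let θ = 68.8° be the plate's angle to the horizontal; measure y along the incline from where the plane meets the free surface. Vertical depth h = y·sinθ with sinθ = 0.932324.
Along the incline, y_c = h_c/sinθ = 1.78485/0.932324 = 1.91441 m.
The centroid lies 0.831/2 = 0.4155 m below the top edge, so the top edge sits at y_top = 1.91441 − 0.4155 = 1.49891 m along the incline.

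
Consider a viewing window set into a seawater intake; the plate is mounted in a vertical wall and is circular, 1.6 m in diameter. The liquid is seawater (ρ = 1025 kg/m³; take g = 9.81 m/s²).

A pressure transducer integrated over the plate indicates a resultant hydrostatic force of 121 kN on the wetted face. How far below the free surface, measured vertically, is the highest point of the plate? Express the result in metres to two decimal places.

γ = ρg = 1025 × 9.81 / 1000 = 10.05525 kN/m³.
A = π(0.8)² = 2.01062 m².
From F = γ·h_c·A, the centroid depth is h_c = 121/(10.05525 × 2.01062) = 5.98498 m.
The centroid is at the centre, 0.8 m below the top of the plate, so the highest point sits at h_top = 5.98498 − 0.8 = 5.18498 m below the surface.

d_top ≈ 5.18 m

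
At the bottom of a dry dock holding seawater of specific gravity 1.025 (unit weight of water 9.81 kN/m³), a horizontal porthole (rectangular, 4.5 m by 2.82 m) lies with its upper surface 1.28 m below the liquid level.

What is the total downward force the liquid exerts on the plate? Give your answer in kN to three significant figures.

γ = 1.025 × 9.81 = 10.05525 kN/m³.
The plate is horizontal, so pressure is uniform at p = γ·h = 10.05525 × 1.28 = 12.8707 kN/m².
A = 4.5 × 2.82 = 12.69 m².
F = p·A = 12.8707 × 12.69 = 163.329 kN.

F ≈ 163 kN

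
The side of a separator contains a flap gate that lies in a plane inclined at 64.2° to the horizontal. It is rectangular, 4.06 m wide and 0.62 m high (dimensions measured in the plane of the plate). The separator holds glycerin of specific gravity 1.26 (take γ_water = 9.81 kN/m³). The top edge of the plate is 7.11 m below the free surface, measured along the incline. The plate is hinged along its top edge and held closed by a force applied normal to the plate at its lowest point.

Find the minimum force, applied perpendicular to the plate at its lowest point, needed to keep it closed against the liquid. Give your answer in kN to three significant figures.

γ = 1.26 × 9.81 = 12.3606 kN/m³.
Let θ = 64.2° be the plate's angle to the horizontal; measure y along the incline from where the plane meets the free surface. Vertical depth h = y·sinθ with sinθ = 0.900319.
The centroid lies 0.62/2 = 0.31 m below the top edge, so y_c = 7.11 + 0.31 = 7.42 m and h_c = 7.42 × 0.900319 = 6.68037 m.
A = 4.06 × 0.62 = 2.5172 m².
Resultant F = γ·h_c·A = 12.3606 × 6.68037 × 2.5172 = 207.854 kN.
I_c = b·h³/12 = 4.06 × 0.62³/12 = 0.0806343 m⁴.
Centre of pressure: y_p = y_c + I_c/(y_c·A) = 7.42 + 0.0806343/(7.42 × 2.5172) = 7.42 + 0.00431716 = 7.42432 m along the plane.
The resultant acts 0.31 + 0.00431716 = 0.314317 m (along the plate) below the hinge at the top edge, so the moment about the hinge is M = F × 0.314317 = 207.854 × 0.314317 = 65.332 kN·m.
A normal force at the bottom, 0.62 m from the hinge, must supply this moment: P = 65.332/0.62 = 105.374 kN.

P ≈ 105 kN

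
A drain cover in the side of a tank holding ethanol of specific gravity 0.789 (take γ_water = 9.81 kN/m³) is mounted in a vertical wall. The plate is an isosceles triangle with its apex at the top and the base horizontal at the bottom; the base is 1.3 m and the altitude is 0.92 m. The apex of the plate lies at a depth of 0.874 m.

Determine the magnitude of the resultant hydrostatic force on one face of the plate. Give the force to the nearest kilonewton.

γ = 0.789 × 9.81 = 7.74009 kN/m³.
With the apex up, the centroid sits 2h/3 = 2 × 0.92/3 = 0.613333 m below the apex, so the centroid depth is h_c = 0.874 + 0.613333 = 1.48733 m.
A = ½ × 1.3 × 0.92 = 0.598 m².
Resultant F = γ·h_c·A = 7.74009 × 1.48733 × 0.598 = 6.88422 kN.

F ≈ 7 kN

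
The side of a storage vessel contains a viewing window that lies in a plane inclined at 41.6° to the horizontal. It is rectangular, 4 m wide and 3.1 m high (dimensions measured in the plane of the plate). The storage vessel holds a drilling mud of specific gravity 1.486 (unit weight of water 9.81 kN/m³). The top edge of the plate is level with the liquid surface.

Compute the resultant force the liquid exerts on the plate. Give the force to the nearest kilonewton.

γ = 1.486 × 9.81 = 14.57766 kN/m³.
Let θ = 41.6° be the plate's angle to the horizontal; measure y along the incline from where the plane meets the free surface. Vertical depth h = y·sinθ with sinθ = 0.663926.
The centroid lies 3.1/2 = 1.55 m below the top edge, so y_c = 1.55 m and h_c = 1.55 × 0.663926 = 1.02909 m.
A = 4 × 3.1 = 12.4 m².
Resultant F = γ·h_c·A = 14.57766 × 1.02909 × 12.4 = 186.021 kN.

F ≈ 186 kN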